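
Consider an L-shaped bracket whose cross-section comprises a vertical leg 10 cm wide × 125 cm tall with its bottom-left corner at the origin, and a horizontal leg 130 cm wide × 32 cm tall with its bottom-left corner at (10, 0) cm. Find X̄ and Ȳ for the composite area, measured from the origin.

Part | A | x̄ᵢ | ȳᵢ | A·x̄ᵢ | A·ȳᵢ
vertical leg | 1250.00 | 5.00 | 62.50 | 6250.00 | 78125.00
horizontal leg | 4160.00 | 75.00 | 16.00 | 312000.00 | 66560.00
Σ | 5410.00 |  |  | 318250.00 | 144685.00
X̄ = 318250.00 / 5410.00 = 58.83 cm
Ȳ = 144685.00 / 5410.00 = 26.74 cm

X̄ = 58.83 cm, Ȳ = 26.74 cm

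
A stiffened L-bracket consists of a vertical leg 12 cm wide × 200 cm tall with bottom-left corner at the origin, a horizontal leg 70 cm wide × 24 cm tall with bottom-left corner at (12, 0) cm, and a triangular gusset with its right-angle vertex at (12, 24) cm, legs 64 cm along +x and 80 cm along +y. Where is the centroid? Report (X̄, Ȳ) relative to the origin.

X̄ = 26.91 cm, Ȳ = 58.71 cm

Part | A | x̄ᵢ | ȳᵢ | A·x̄ᵢ | A·ȳᵢ
vertical leg | 2400.00 | 6.00 | 100.00 | 14400.00 | 240000.00
horizontal leg | 1680.00 | 47.00 | 12.00 | 78960.00 | 20160.00
gusset | 2560.00 | 33.33 | 50.67 | 85333.33 | 129706.67
Σ | 6640.00 |  |  | 178693.33 | 389866.67
X̄ = 178693.33 / 6640.00 = 26.91 cm
Ȳ = 389866.67 / 6640.00 = 58.71 cm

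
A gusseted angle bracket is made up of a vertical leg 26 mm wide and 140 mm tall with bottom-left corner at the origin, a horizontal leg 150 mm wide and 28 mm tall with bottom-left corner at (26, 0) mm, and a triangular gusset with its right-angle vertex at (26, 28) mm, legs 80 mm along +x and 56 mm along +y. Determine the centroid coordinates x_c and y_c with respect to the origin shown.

x_c = 58.48 mm, y_c = 41.48 mm

Part | A | x̄ᵢ | ȳᵢ | A·x̄ᵢ | A·ȳᵢ
vertical leg | 3640.00 | 13.00 | 70.00 | 47320.00 | 254800.00
horizontal leg | 4200.00 | 101.00 | 14.00 | 424200.00 | 58800.00
gusset | 2240.00 | 52.67 | 46.67 | 117973.33 | 104533.33
Σ | 10080.00 |  |  | 589493.33 | 418133.33
x_c = 589493.33 / 10080.00 = 58.48 mm
y_c = 418133.33 / 10080.00 = 41.48 mm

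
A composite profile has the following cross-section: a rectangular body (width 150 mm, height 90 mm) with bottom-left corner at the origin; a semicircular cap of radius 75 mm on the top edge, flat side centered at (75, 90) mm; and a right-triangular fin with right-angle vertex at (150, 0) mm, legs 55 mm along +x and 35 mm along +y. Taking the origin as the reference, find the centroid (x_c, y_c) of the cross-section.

x_c = 78.86 mm, y_c = 72.76 mm

rectangular body: A = 150 × 90 = 13500.00, centroid at (75.00, 45.00).
semicircular top: A = ½π·75² = 8835.73, centroid at (75.00, 121.83).
triangular fin: A = ½·55·35 = 962.50, centroid at (168.33, 11.67).
ΣA = 23298.23 mm²
ΣAx_c = (13500.00)(75.00) + (8835.73)(75.00) + (962.50)(168.33) = 1837200.53 mm³
ΣAy_c = (13500.00)(45.00) + (8835.73)(121.83) + (962.50)(11.67) = 1695194.81 mm³
x_c = 1837200.53 / 23298.23 = 78.86 mm
y_c = 1695194.81 / 23298.23 = 72.76 mm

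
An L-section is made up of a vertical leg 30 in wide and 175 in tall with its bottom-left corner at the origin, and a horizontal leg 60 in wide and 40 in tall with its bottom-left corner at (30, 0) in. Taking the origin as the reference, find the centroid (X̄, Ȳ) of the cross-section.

vertical leg: A = 30 × 175 = 5250.00, centroid at (15.00, 87.50).
horizontal leg: A = 60 × 40 = 2400.00, centroid at (60.00, 20.00).
ΣA = 7650.00 in², ΣAX̄ = 222750.00 in³, ΣAȲ = 507375.00 in³.
X̄ = 222750.00/7650.00 = 29.12 in; Ȳ = 507375.00/7650.00 = 66.32 in.

X̄ = 29.12 in, Ȳ = 66.32 in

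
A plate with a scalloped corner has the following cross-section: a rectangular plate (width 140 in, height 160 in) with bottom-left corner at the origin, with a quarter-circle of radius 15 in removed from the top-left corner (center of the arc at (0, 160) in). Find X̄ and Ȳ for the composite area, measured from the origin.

X̄ = 70.51 in, Ȳ = 79.41 in

plate: A = 140 × 160 = 22400.00, centroid at (70.00, 80.00).
removed quarter-circle: A = −¼π·15² = -176.71, centroid at (6.37, 153.63).
ΣA = 22223.29 in²
ΣAX̄ = (22400.00)(70.00) + (-176.71)(6.37) = 1566875.00 in³
ΣAȲ = (22400.00)(80.00) + (-176.71)(153.63) = 1764850.67 in³
X̄ = 1566875.00 / 22223.29 = 70.51 in
Ȳ = 1764850.67 / 22223.29 = 79.41 in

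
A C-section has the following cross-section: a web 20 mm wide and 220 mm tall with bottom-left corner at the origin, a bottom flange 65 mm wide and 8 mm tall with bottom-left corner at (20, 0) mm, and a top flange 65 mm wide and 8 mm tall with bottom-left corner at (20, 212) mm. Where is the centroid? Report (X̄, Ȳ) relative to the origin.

Part | A | x̄ᵢ | ȳᵢ | A·x̄ᵢ | A·ȳᵢ
web | 4400.00 | 10.00 | 110.00 | 44000.00 | 484000.00
bottom flange | 520.00 | 52.50 | 4.00 | 27300.00 | 2080.00
top flange | 520.00 | 52.50 | 216.00 | 27300.00 | 112320.00
Σ | 5440.00 |  |  | 98600.00 | 598400.00
X̄ = 98600.00 / 5440.00 = 18.12 mm
Ȳ = 598400.00 / 5440.00 = 110.00 mm

X̄ = 18.12 mm, Ȳ = 110.00 mm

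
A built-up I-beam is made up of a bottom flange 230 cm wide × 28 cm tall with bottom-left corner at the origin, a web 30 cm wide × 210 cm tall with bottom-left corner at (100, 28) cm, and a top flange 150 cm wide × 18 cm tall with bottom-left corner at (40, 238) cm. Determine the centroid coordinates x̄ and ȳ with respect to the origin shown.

x̄ = 115.00 cm, ȳ = 103.30 cm

Part | A | x̄ᵢ | ȳᵢ | A·x̄ᵢ | A·ȳᵢ
bottom flange | 6440.00 | 115.00 | 14.00 | 740600.00 | 90160.00
web | 6300.00 | 115.00 | 133.00 | 724500.00 | 837900.00
top flange | 2700.00 | 115.00 | 247.00 | 310500.00 | 666900.00
Σ | 15440.00 |  |  | 1775600.00 | 1594960.00
x̄ = 1775600.00 / 15440.00 = 115.00 cm
ȳ = 1594960.00 / 15440.00 = 103.30 cm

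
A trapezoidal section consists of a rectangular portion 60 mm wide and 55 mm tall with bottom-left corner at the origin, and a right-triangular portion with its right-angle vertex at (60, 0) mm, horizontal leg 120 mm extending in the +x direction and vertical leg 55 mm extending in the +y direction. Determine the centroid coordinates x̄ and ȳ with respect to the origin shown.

x̄ = 65.00 mm, ȳ = 22.92 mm

rectangular portion: A = 60 × 55 = 3300.00, centroid at (30.00, 27.50).
triangular portion: A = ½·120·55 = 3300.00, centroid at (100.00, 18.33).
ΣA = 6600.00 mm²
ΣAx̄ = (3300.00)(30.00) + (3300.00)(100.00) = 429000.00 mm³
ΣAȳ = (3300.00)(27.50) + (3300.00)(18.33) = 151250.00 mm³
x̄ = 429000.00 / 6600.00 = 65.00 mm
ȳ = 151250.00 / 6600.00 = 22.92 mm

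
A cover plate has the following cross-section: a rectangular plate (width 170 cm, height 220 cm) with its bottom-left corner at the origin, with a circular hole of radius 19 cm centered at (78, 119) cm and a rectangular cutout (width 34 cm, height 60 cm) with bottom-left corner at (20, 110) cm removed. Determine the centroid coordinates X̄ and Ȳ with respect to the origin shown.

plate: A = 170 × 220 = 37400.00, centroid at (85.00, 110.00).
hole 1: A = −π·19² = -1134.11, centroid at (78.00, 119.00).
hole 2: A = −(34 × 60) = -2040.00, centroid at (37.00, 140.00).
ΣA = 34225.89 cm², ΣAX̄ = 3015059.03 cm³, ΣAȲ = 3693440.32 cm³.
X̄ = 3015059.03/34225.89 = 88.09 cm; Ȳ = 3693440.32/34225.89 = 107.91 cm.

X̄ = 88.09 cm, Ȳ = 107.91 cm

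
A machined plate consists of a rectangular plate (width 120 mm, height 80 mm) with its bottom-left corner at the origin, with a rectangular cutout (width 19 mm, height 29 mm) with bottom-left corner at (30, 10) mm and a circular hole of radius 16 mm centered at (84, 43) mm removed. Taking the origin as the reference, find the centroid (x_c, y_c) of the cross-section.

x_c = 59.03 mm, y_c = 40.74 mm

Part | A | x̄ᵢ | ȳᵢ | A·x̄ᵢ | A·ȳᵢ
plate | 9600.00 | 60.00 | 40.00 | 576000.00 | 384000.00
hole 1 | -551.00 | 39.50 | 24.50 | -21764.50 | -13499.50
hole 2 | -804.25 | 84.00 | 43.00 | -67556.81 | -34582.65
Σ | 8244.75 |  |  | 486678.69 | 335917.85
x_c = 486678.69 / 8244.75 = 59.03 mm
y_c = 335917.85 / 8244.75 = 40.74 mm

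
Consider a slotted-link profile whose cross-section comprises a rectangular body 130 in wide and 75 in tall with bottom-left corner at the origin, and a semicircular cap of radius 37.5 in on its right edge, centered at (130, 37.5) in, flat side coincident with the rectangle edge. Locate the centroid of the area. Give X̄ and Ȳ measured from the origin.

X̄ = 79.95 in, Ȳ = 37.50 in

rectangular body: A = 130 × 75 = 9750.00, centroid at (65.00, 37.50).
semicircular end: A = ½π·37.5² = 2208.93, centroid at (145.92, 37.50).
ΣA = 11958.93 in²
ΣAX̄ = (9750.00)(65.00) + (2208.93)(145.92) = 956067.45 in³
ΣAȲ = (9750.00)(37.50) + (2208.93)(37.50) = 448459.96 in³
X̄ = 956067.45 / 11958.93 = 79.95 in
Ȳ = 448459.96 / 11958.93 = 37.50 in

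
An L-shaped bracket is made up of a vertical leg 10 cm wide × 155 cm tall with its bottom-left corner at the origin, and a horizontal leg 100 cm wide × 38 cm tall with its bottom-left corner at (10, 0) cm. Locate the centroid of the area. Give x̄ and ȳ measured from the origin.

x̄ = 44.07 cm, ȳ = 35.95 cm

Part | A | x̄ᵢ | ȳᵢ | A·x̄ᵢ | A·ȳᵢ
vertical leg | 1550.00 | 5.00 | 77.50 | 7750.00 | 120125.00
horizontal leg | 3800.00 | 60.00 | 19.00 | 228000.00 | 72200.00
Σ | 5350.00 |  |  | 235750.00 | 192325.00
x̄ = 235750.00 / 5350.00 = 44.07 cm
ȳ = 192325.00 / 5350.00 = 35.95 cm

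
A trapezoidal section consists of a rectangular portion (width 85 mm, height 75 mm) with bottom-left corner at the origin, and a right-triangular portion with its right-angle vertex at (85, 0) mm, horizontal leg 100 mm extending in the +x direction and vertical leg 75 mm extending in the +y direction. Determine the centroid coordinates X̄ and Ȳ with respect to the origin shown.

X̄ = 70.59 mm, Ȳ = 32.87 mm

Part | A | x̄ᵢ | ȳᵢ | A·x̄ᵢ | A·ȳᵢ
rectangular portion | 6375.00 | 42.50 | 37.50 | 270937.50 | 239062.50
triangular portion | 3750.00 | 118.33 | 25.00 | 443750.00 | 93750.00
Σ | 10125.00 |  |  | 714687.50 | 332812.50
X̄ = 714687.50 / 10125.00 = 70.59 mm
Ȳ = 332812.50 / 10125.00 = 32.87 mm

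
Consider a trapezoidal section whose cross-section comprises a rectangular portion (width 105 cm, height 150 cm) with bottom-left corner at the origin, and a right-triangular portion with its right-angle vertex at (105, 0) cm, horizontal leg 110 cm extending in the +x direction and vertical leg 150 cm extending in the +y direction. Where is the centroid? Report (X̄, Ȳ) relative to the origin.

X̄ = 83.15 cm, Ȳ = 66.41 cm

rectangular portion: A = 105 × 150 = 15750.00, centroid at (52.50, 75.00).
triangular portion: A = ½·110·150 = 8250.00, centroid at (141.67, 50.00).
ΣA = 24000.00 cm²
ΣAX̄ = (15750.00)(52.50) + (8250.00)(141.67) = 1995625.00 cm³
ΣAȲ = (15750.00)(75.00) + (8250.00)(50.00) = 1593750.00 cm³
X̄ = 1995625.00 / 24000.00 = 83.15 cm
Ȳ = 1593750.00 / 24000.00 = 66.41 cm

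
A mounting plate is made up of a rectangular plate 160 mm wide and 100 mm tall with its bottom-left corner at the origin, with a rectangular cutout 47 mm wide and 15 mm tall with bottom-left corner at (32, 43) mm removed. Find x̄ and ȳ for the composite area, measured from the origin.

Part | A | x̄ᵢ | ȳᵢ | A·x̄ᵢ | A·ȳᵢ
plate | 16000.00 | 80.00 | 50.00 | 1280000.00 | 800000.00
hole | -705.00 | 55.50 | 50.50 | -39127.50 | -35602.50
Σ | 15295.00 |  |  | 1240872.50 | 764397.50
x̄ = 1240872.50 / 15295.00 = 81.13 mm
ȳ = 764397.50 / 15295.00 = 49.98 mm

x̄ = 81.13 mm, ȳ = 49.98 mm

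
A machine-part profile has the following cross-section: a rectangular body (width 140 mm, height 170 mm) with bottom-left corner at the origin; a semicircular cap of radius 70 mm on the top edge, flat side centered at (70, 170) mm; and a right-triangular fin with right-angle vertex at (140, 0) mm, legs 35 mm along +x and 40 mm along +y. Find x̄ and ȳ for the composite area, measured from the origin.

x̄ = 71.78 mm, ȳ = 110.86 mm

Part | A | x̄ᵢ | ȳᵢ | A·x̄ᵢ | A·ȳᵢ
rectangular body | 23800.00 | 70.00 | 85.00 | 1666000.00 | 2023000.00
semicircular top | 7696.90 | 70.00 | 199.71 | 538783.14 | 1537140.01
triangular fin | 700.00 | 151.67 | 13.33 | 106166.67 | 9333.33
Σ | 32196.90 |  |  | 2310949.81 | 3569473.34
x̄ = 2310949.81 / 32196.90 = 71.78 mm
ȳ = 3569473.34 / 32196.90 = 110.86 mm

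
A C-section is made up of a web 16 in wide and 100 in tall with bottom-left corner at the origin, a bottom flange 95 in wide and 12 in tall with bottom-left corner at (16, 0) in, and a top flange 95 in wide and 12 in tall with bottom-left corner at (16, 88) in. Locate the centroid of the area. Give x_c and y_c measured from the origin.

x_c = 40.61 in, y_c = 50.00 in

Part | A | x̄ᵢ | ȳᵢ | A·x̄ᵢ | A·ȳᵢ
web | 1600.00 | 8.00 | 50.00 | 12800.00 | 80000.00
bottom flange | 1140.00 | 63.50 | 6.00 | 72390.00 | 6840.00
top flange | 1140.00 | 63.50 | 94.00 | 72390.00 | 107160.00
Σ | 3880.00 |  |  | 157580.00 | 194000.00
x_c = 157580.00 / 3880.00 = 40.61 in
y_c = 194000.00 / 3880.00 = 50.00 in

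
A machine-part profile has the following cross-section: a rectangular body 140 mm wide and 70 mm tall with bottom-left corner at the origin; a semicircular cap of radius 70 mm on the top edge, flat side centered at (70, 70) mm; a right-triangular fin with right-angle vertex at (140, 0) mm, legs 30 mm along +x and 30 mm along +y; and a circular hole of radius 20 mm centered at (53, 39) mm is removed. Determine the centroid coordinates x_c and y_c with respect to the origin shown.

x_c = 73.44 mm, y_c = 63.87 mm

rectangular body: A = 140 × 70 = 9800.00, centroid at (70.00, 35.00).
semicircular top: A = ½π·70² = 7696.90, centroid at (70.00, 99.71).
triangular fin: A = ½·30·30 = 450.00, centroid at (150.00, 10.00).
hole: A = −π·20² = -1256.64, centroid at (53.00, 39.00).
ΣA = 16690.26 mm², ΣAx_c = 1225681.38 mm³, ΣAy_c = 1065940.96 mm³.
x_c = 1225681.38/16690.26 = 73.44 mm; y_c = 1065940.96/16690.26 = 63.87 mm.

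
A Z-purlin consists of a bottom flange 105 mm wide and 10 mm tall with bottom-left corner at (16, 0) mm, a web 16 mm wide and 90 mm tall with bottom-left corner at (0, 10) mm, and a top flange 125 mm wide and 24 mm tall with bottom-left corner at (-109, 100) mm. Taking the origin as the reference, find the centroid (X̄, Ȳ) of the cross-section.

X̄ = -10.21 mm, Ȳ = 76.58 mm

bottom flange: A = 105 × 10 = 1050.00, centroid at (68.50, 5.00).
web: A = 16 × 90 = 1440.00, centroid at (8.00, 55.00).
top flange: A = 125 × 24 = 3000.00, centroid at (-46.50, 112.00).
ΣA = 5490.00 mm², ΣAX̄ = -56055.00 mm³, ΣAȲ = 420450.00 mm³.
X̄ = -56055.00/5490.00 = -10.21 mm; Ȳ = 420450.00/5490.00 = 76.58 mm.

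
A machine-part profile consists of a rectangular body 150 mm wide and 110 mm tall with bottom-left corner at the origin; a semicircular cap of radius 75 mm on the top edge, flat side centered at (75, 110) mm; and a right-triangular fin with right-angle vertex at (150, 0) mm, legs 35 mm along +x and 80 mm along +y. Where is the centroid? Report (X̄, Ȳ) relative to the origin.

Part | A | x̄ᵢ | ȳᵢ | A·x̄ᵢ | A·ȳᵢ
rectangular body | 16500.00 | 75.00 | 55.00 | 1237500.00 | 907500.00
semicircular top | 8835.73 | 75.00 | 141.83 | 662679.70 | 1253180.23
triangular fin | 1400.00 | 161.67 | 26.67 | 226333.33 | 37333.33
Σ | 26735.73 |  |  | 2126513.03 | 2198013.56
X̄ = 2126513.03 / 26735.73 = 79.54 mm
Ȳ = 2198013.56 / 26735.73 = 82.21 mm

X̄ = 79.54 mm, Ȳ = 82.21 mm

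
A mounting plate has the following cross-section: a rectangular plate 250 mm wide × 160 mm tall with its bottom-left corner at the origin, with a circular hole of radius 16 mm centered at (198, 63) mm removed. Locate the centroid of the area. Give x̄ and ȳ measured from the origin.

plate: A = 250 × 160 = 40000.00, centroid at (125.00, 80.00).
hole: A = −π·16² = -804.25, centroid at (198.00, 63.00).
ΣA = 39195.75 mm²
ΣAx̄ = (40000.00)(125.00) + (-804.25)(198.00) = 4840758.95 mm³
ΣAȳ = (40000.00)(80.00) + (-804.25)(63.00) = 3149332.39 mm³
x̄ = 4840758.95 / 39195.75 = 123.50 mm
ȳ = 3149332.39 / 39195.75 = 80.35 mm

x̄ = 123.50 mm, ȳ = 80.35 mm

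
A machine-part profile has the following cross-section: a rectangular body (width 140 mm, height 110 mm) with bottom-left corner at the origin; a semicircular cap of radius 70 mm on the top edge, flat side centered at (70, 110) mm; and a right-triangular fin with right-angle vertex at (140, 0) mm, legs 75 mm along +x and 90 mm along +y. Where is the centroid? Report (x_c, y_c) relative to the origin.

x_c = 82.11 mm, y_c = 76.44 mm

rectangular body: A = 140 × 110 = 15400.00, centroid at (70.00, 55.00).
semicircular top: A = ½π·70² = 7696.90, centroid at (70.00, 139.71).
triangular fin: A = ½·75·90 = 3375.00, centroid at (165.00, 30.00).
ΣA = 26471.90 mm², ΣAx_c = 2173658.14 mm³, ΣAy_c = 2023575.89 mm³.
x_c = 2173658.14/26471.90 = 82.11 mm; y_c = 2023575.89/26471.90 = 76.44 mm.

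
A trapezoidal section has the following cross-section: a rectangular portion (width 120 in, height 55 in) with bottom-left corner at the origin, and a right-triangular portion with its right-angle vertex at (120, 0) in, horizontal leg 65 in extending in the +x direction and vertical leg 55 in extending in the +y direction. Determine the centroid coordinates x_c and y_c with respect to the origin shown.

Part | A | x̄ᵢ | ȳᵢ | A·x̄ᵢ | A·ȳᵢ
rectangular portion | 6600.00 | 60.00 | 27.50 | 396000.00 | 181500.00
triangular portion | 1787.50 | 141.67 | 18.33 | 253229.17 | 32770.83
Σ | 8387.50 |  |  | 649229.17 | 214270.83
x_c = 649229.17 / 8387.50 = 77.40 in
y_c = 214270.83 / 8387.50 = 25.55 in

x_c = 77.40 in, y_c = 25.55 in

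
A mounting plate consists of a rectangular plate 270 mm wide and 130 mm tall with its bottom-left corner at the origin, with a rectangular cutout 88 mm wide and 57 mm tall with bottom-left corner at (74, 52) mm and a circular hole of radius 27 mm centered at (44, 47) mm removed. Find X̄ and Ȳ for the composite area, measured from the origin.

X̄ = 145.57 mm, Ȳ = 63.69 mm

Part | A | x̄ᵢ | ȳᵢ | A·x̄ᵢ | A·ȳᵢ
plate | 35100.00 | 135.00 | 65.00 | 4738500.00 | 2281500.00
hole 1 | -5016.00 | 118.00 | 80.50 | -591888.00 | -403788.00
hole 2 | -2290.22 | 44.00 | 47.00 | -100769.73 | -107640.39
Σ | 27793.78 |  |  | 4045842.27 | 1770071.61
X̄ = 4045842.27 / 27793.78 = 145.57 mm
Ȳ = 1770071.61 / 27793.78 = 63.69 mm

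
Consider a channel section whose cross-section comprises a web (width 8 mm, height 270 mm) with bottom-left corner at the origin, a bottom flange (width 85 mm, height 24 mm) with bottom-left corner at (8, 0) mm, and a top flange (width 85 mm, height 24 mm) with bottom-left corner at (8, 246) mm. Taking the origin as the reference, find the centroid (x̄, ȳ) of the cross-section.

web: A = 8 × 270 = 2160.00, centroid at (4.00, 135.00).
bottom flange: A = 85 × 24 = 2040.00, centroid at (50.50, 12.00).
top flange: A = 85 × 24 = 2040.00, centroid at (50.50, 258.00).
ΣA = 6240.00 mm², ΣAx̄ = 214680.00 mm³, ΣAȳ = 842400.00 mm³.
x̄ = 214680.00/6240.00 = 34.40 mm; ȳ = 842400.00/6240.00 = 135.00 mm.

x̄ = 34.40 mm, ȳ = 135.00 mm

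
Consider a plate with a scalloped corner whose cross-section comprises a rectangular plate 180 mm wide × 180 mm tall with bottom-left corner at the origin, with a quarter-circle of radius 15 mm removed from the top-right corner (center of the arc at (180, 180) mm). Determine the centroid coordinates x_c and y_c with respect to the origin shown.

x_c = 89.54 mm, y_c = 89.54 mm

plate: A = 180 × 180 = 32400.00, centroid at (90.00, 90.00).
removed quarter-circle: A = −¼π·15² = -176.71, centroid at (173.63, 173.63).
ΣA = 32223.29 mm²
ΣAx_c = (32400.00)(90.00) + (-176.71)(173.63) = 2885316.37 mm³
ΣAy_c = (32400.00)(90.00) + (-176.71)(173.63) = 2885316.37 mm³
x_c = 2885316.37 / 32223.29 = 89.54 mm
y_c = 2885316.37 / 32223.29 = 89.54 mm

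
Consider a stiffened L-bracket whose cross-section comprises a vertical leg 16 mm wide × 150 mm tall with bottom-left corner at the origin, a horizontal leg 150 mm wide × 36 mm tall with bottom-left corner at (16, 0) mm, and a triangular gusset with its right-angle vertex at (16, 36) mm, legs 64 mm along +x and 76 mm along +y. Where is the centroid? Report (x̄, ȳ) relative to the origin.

vertical leg: A = 16 × 150 = 2400.00, centroid at (8.00, 75.00).
horizontal leg: A = 150 × 36 = 5400.00, centroid at (91.00, 18.00).
gusset: A = ½·64·76 = 2432.00, centroid at (37.33, 61.33).
ΣA = 10232.00 mm²
ΣAx̄ = (2400.00)(8.00) + (5400.00)(91.00) + (2432.00)(37.33) = 601394.67 mm³
ΣAȳ = (2400.00)(75.00) + (5400.00)(18.00) + (2432.00)(61.33) = 426362.67 mm³
x̄ = 601394.67 / 10232.00 = 58.78 mm
ȳ = 426362.67 / 10232.00 = 41.67 mm

x̄ = 58.78 mm, ȳ = 41.67 mm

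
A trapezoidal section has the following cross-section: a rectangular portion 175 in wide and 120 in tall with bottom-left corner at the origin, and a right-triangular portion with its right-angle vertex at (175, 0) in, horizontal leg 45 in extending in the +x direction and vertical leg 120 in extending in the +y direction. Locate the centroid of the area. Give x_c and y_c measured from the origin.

x_c = 99.18 in, y_c = 57.72 in

rectangular portion: A = 175 × 120 = 21000.00, centroid at (87.50, 60.00).
triangular portion: A = ½·45·120 = 2700.00, centroid at (190.00, 40.00).
ΣA = 23700.00 in²
ΣAx_c = (21000.00)(87.50) + (2700.00)(190.00) = 2350500.00 in³
ΣAy_c = (21000.00)(60.00) + (2700.00)(40.00) = 1368000.00 in³
x_c = 2350500.00 / 23700.00 = 99.18 in
y_c = 1368000.00 / 23700.00 = 57.72 in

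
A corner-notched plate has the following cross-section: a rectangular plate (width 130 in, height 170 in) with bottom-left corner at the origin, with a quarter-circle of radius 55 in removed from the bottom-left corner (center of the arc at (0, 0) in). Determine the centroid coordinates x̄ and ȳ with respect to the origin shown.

x̄ = 70.02 in, ȳ = 92.43 in

plate: A = 130 × 170 = 22100.00, centroid at (65.00, 85.00).
removed quarter-circle: A = −¼π·55² = -2375.83, centroid at (23.34, 23.34).
ΣA = 19724.17 in²
ΣAx̄ = (22100.00)(65.00) + (-2375.83)(23.34) = 1381041.67 in³
ΣAȳ = (22100.00)(85.00) + (-2375.83)(23.34) = 1823041.67 in³
x̄ = 1381041.67 / 19724.17 = 70.02 in
ȳ = 1823041.67 / 19724.17 = 92.43 in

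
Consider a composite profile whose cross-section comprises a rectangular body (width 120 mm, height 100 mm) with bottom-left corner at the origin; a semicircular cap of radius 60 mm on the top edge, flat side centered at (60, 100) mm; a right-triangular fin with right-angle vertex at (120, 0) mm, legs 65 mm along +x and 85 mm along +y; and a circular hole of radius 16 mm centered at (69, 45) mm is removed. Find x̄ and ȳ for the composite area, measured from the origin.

Part | A | x̄ᵢ | ȳᵢ | A·x̄ᵢ | A·ȳᵢ
rectangular body | 12000.00 | 60.00 | 50.00 | 720000.00 | 600000.00
semicircular top | 5654.87 | 60.00 | 125.46 | 339292.01 | 709486.68
triangular fin | 2762.50 | 141.67 | 28.33 | 391354.17 | 78270.83
hole | -804.25 | 69.00 | 45.00 | -55493.09 | -36191.15
Σ | 19613.12 |  |  | 1395153.08 | 1351566.36
x̄ = 1395153.08 / 19613.12 = 71.13 mm
ȳ = 1351566.36 / 19613.12 = 68.91 mm

x̄ = 71.13 mm, ȳ = 68.91 mm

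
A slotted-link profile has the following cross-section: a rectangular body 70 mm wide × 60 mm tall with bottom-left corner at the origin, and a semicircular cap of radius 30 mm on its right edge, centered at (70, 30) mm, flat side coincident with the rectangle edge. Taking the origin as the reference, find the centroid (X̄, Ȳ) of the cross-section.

rectangular body: A = 70 × 60 = 4200.00, centroid at (35.00, 30.00).
semicircular end: A = ½π·30² = 1413.72, centroid at (82.73, 30.00).
ΣA = 5613.72 mm², ΣAX̄ = 263960.17 mm³, ΣAȲ = 168411.50 mm³.
X̄ = 263960.17/5613.72 = 47.02 mm; Ȳ = 168411.50/5613.72 = 30.00 mm.

X̄ = 47.02 mm, Ȳ = 30.00 mm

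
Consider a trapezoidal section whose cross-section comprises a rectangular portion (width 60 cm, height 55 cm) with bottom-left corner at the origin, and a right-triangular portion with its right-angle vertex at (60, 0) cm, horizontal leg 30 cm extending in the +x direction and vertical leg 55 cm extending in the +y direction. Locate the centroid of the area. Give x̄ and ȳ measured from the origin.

x̄ = 38.00 cm, ȳ = 25.67 cm

rectangular portion: A = 60 × 55 = 3300.00, centroid at (30.00, 27.50).
triangular portion: A = ½·30·55 = 825.00, centroid at (70.00, 18.33).
ΣA = 4125.00 cm²
ΣAx̄ = (3300.00)(30.00) + (825.00)(70.00) = 156750.00 cm³
ΣAȳ = (3300.00)(27.50) + (825.00)(18.33) = 105875.00 cm³
x̄ = 156750.00 / 4125.00 = 38.00 cm
ȳ = 105875.00 / 4125.00 = 25.67 cm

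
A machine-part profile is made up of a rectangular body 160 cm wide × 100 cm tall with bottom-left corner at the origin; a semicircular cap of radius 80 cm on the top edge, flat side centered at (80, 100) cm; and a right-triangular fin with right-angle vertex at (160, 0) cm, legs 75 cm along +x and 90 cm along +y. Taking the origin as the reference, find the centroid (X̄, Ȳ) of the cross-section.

rectangular body: A = 160 × 100 = 16000.00, centroid at (80.00, 50.00).
semicircular top: A = ½π·80² = 10053.10, centroid at (80.00, 133.95).
triangular fin: A = ½·75·90 = 3375.00, centroid at (185.00, 30.00).
ΣA = 29428.10 cm²
ΣAX̄ = (16000.00)(80.00) + (10053.10)(80.00) + (3375.00)(185.00) = 2708622.72 cm³
ΣAȲ = (16000.00)(50.00) + (10053.10)(133.95) + (3375.00)(30.00) = 2247892.98 cm³
X̄ = 2708622.72 / 29428.10 = 92.04 cm
Ȳ = 2247892.98 / 29428.10 = 76.39 cm

X̄ = 92.04 cm, Ȳ = 76.39 cm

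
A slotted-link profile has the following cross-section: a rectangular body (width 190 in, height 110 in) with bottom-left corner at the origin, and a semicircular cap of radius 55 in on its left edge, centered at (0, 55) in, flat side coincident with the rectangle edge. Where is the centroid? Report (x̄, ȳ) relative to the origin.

Part | A | x̄ᵢ | ȳᵢ | A·x̄ᵢ | A·ȳᵢ
rectangular body | 20900.00 | 95.00 | 55.00 | 1985500.00 | 1149500.00
semicircular end | 4751.66 | -23.34 | 55.00 | -110916.67 | 261341.24
Σ | 25651.66 |  |  | 1874583.33 | 1410841.24
x̄ = 1874583.33 / 25651.66 = 73.08 in
ȳ = 1410841.24 / 25651.66 = 55.00 in

x̄ = 73.08 in, ȳ = 55.00 in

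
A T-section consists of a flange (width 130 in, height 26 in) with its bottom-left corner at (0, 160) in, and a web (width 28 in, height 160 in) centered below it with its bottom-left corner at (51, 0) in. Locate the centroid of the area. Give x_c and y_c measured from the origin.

Part | A | x̄ᵢ | ȳᵢ | A·x̄ᵢ | A·ȳᵢ
web | 4480.00 | 65.00 | 80.00 | 291200.00 | 358400.00
flange | 3380.00 | 65.00 | 173.00 | 219700.00 | 584740.00
Σ | 7860.00 |  |  | 510900.00 | 943140.00
x_c = 510900.00 / 7860.00 = 65.00 in
y_c = 943140.00 / 7860.00 = 119.99 in

x_c = 65.00 in, y_c = 119.99 in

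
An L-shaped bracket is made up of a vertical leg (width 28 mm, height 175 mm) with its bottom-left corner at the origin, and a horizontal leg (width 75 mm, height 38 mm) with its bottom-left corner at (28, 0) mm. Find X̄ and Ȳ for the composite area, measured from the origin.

X̄ = 32.94 mm, Ȳ = 62.31 mm

vertical leg: A = 28 × 175 = 4900.00, centroid at (14.00, 87.50).
horizontal leg: A = 75 × 38 = 2850.00, centroid at (65.50, 19.00).
ΣA = 7750.00 mm²
ΣAX̄ = (4900.00)(14.00) + (2850.00)(65.50) = 255275.00 mm³
ΣAȲ = (4900.00)(87.50) + (2850.00)(19.00) = 482900.00 mm³
X̄ = 255275.00 / 7750.00 = 32.94 mm
Ȳ = 482900.00 / 7750.00 = 62.31 mm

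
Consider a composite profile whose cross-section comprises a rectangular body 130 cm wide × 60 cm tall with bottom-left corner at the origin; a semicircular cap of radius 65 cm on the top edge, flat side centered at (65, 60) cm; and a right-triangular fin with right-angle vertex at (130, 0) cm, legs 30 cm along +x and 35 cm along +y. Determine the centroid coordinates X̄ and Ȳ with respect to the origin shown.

rectangular body: A = 130 × 60 = 7800.00, centroid at (65.00, 30.00).
semicircular top: A = ½π·65² = 6636.61, centroid at (65.00, 87.59).
triangular fin: A = ½·30·35 = 525.00, centroid at (140.00, 11.67).
ΣA = 14961.61 cm², ΣAX̄ = 1011879.94 cm³, ΣAȲ = 821405.20 cm³.
X̄ = 1011879.94/14961.61 = 67.63 cm; Ȳ = 821405.20/14961.61 = 54.90 cm.

X̄ = 67.63 cm, Ȳ = 54.90 cm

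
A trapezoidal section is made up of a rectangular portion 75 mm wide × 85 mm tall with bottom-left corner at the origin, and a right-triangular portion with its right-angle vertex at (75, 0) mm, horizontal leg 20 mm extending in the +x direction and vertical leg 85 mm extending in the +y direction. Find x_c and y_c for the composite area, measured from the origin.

x_c = 42.70 mm, y_c = 40.83 mm

rectangular portion: A = 75 × 85 = 6375.00, centroid at (37.50, 42.50).
triangular portion: A = ½·20·85 = 850.00, centroid at (81.67, 28.33).
ΣA = 7225.00 mm²
ΣAx_c = (6375.00)(37.50) + (850.00)(81.67) = 308479.17 mm³
ΣAy_c = (6375.00)(42.50) + (850.00)(28.33) = 295020.83 mm³
x_c = 308479.17 / 7225.00 = 42.70 mm
y_c = 295020.83 / 7225.00 = 40.83 mm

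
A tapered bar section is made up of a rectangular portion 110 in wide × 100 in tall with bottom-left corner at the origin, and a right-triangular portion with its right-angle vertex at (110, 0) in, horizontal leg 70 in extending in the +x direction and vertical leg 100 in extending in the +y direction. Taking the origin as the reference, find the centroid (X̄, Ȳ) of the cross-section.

X̄ = 73.91 in, Ȳ = 45.98 in

rectangular portion: A = 110 × 100 = 11000.00, centroid at (55.00, 50.00).
triangular portion: A = ½·70·100 = 3500.00, centroid at (133.33, 33.33).
ΣA = 14500.00 in²
ΣAX̄ = (11000.00)(55.00) + (3500.00)(133.33) = 1071666.67 in³
ΣAȲ = (11000.00)(50.00) + (3500.00)(33.33) = 666666.67 in³
X̄ = 1071666.67 / 14500.00 = 73.91 in
Ȳ = 666666.67 / 14500.00 = 45.98 in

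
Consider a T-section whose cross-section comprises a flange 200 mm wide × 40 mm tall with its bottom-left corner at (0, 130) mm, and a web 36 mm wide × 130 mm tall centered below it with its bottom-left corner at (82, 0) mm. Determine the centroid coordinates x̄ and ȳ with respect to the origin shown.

Part | A | x̄ᵢ | ȳᵢ | A·x̄ᵢ | A·ȳᵢ
web | 4680.00 | 100.00 | 65.00 | 468000.00 | 304200.00
flange | 8000.00 | 100.00 | 150.00 | 800000.00 | 1200000.00
Σ | 12680.00 |  |  | 1268000.00 | 1504200.00
x̄ = 1268000.00 / 12680.00 = 100.00 mm
ȳ = 1504200.00 / 12680.00 = 118.63 mm

x̄ = 100.00 mm, ȳ = 118.63 mm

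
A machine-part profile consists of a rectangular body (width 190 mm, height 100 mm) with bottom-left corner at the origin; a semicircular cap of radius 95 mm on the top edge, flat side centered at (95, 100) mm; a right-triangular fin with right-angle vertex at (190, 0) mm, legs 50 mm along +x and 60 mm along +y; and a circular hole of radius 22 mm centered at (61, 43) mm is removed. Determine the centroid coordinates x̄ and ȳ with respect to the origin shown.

rectangular body: A = 190 × 100 = 19000.00, centroid at (95.00, 50.00).
semicircular top: A = ½π·95² = 14176.44, centroid at (95.00, 140.32).
triangular fin: A = ½·50·60 = 1500.00, centroid at (206.67, 20.00).
hole: A = −π·22² = -1520.53, centroid at (61.00, 43.00).
ΣA = 33155.91 mm²
ΣAx̄ = (19000.00)(95.00) + (14176.44)(95.00) + (1500.00)(206.67) + (-1520.53)(61.00) = 3369009.12 mm³
ΣAȳ = (19000.00)(50.00) + (14176.44)(140.32) + (1500.00)(20.00) + (-1520.53)(43.00) = 2903844.19 mm³
x̄ = 3369009.12 / 33155.91 = 101.61 mm
ȳ = 2903844.19 / 33155.91 = 87.58 mm

x̄ = 101.61 mm, ȳ = 87.58 mm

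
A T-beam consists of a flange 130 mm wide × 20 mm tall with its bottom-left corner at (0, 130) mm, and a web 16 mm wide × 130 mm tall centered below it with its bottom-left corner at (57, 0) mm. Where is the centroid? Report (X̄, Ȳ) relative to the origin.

X̄ = 65.00 mm, Ȳ = 106.67 mm

Part | A | x̄ᵢ | ȳᵢ | A·x̄ᵢ | A·ȳᵢ
web | 2080.00 | 65.00 | 65.00 | 135200.00 | 135200.00
flange | 2600.00 | 65.00 | 140.00 | 169000.00 | 364000.00
Σ | 4680.00 |  |  | 304200.00 | 499200.00
X̄ = 304200.00 / 4680.00 = 65.00 mm
Ȳ = 499200.00 / 4680.00 = 106.67 mm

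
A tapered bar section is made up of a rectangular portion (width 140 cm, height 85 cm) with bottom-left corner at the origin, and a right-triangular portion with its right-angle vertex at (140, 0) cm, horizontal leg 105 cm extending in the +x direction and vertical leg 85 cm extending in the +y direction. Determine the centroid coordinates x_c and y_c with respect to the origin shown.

x_c = 98.64 cm, y_c = 38.64 cm

rectangular portion: A = 140 × 85 = 11900.00, centroid at (70.00, 42.50).
triangular portion: A = ½·105·85 = 4462.50, centroid at (175.00, 28.33).
ΣA = 16362.50 cm², ΣAx_c = 1613937.50 cm³, ΣAy_c = 632187.50 cm³.
x_c = 1613937.50/16362.50 = 98.64 cm; y_c = 632187.50/16362.50 = 38.64 cm.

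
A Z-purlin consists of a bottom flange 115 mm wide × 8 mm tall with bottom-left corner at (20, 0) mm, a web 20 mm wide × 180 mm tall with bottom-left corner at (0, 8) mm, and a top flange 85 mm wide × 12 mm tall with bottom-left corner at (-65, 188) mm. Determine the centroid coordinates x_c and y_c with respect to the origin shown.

x_c = 15.23 mm, y_c = 100.06 mm

Part | A | x̄ᵢ | ȳᵢ | A·x̄ᵢ | A·ȳᵢ
bottom flange | 920.00 | 77.50 | 4.00 | 71300.00 | 3680.00
web | 3600.00 | 10.00 | 98.00 | 36000.00 | 352800.00
top flange | 1020.00 | -22.50 | 194.00 | -22950.00 | 197880.00
Σ | 5540.00 |  |  | 84350.00 | 554360.00
x_c = 84350.00 / 5540.00 = 15.23 mm
y_c = 554360.00 / 5540.00 = 100.06 mm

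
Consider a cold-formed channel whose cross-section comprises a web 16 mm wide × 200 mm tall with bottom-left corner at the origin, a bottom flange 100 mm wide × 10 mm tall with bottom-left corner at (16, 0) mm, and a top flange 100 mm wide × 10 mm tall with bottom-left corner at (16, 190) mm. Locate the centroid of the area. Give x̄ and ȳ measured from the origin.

web: A = 16 × 200 = 3200.00, centroid at (8.00, 100.00).
bottom flange: A = 100 × 10 = 1000.00, centroid at (66.00, 5.00).
top flange: A = 100 × 10 = 1000.00, centroid at (66.00, 195.00).
ΣA = 5200.00 mm², ΣAx̄ = 157600.00 mm³, ΣAȳ = 520000.00 mm³.
x̄ = 157600.00/5200.00 = 30.31 mm; ȳ = 520000.00/5200.00 = 100.00 mm.

x̄ = 30.31 mm, ȳ = 100.00 mm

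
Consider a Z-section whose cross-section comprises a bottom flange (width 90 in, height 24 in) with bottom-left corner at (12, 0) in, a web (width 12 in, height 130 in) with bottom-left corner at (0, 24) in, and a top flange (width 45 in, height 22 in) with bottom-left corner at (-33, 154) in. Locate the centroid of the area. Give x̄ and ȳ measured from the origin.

Part | A | x̄ᵢ | ȳᵢ | A·x̄ᵢ | A·ȳᵢ
bottom flange | 2160.00 | 57.00 | 12.00 | 123120.00 | 25920.00
web | 1560.00 | 6.00 | 89.00 | 9360.00 | 138840.00
top flange | 990.00 | -10.50 | 165.00 | -10395.00 | 163350.00
Σ | 4710.00 |  |  | 122085.00 | 328110.00
x̄ = 122085.00 / 4710.00 = 25.92 in
ȳ = 328110.00 / 4710.00 = 69.66 in

x̄ = 25.92 in, ȳ = 69.66 in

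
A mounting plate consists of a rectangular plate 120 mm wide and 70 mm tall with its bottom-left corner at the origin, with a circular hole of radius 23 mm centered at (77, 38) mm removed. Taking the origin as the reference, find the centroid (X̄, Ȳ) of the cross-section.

X̄ = 55.81 mm, Ȳ = 34.26 mm

Part | A | x̄ᵢ | ȳᵢ | A·x̄ᵢ | A·ȳᵢ
plate | 8400.00 | 60.00 | 35.00 | 504000.00 | 294000.00
hole | -1661.90 | 77.00 | 38.00 | -127966.49 | -63152.30
Σ | 6738.10 |  |  | 376033.51 | 230847.70
X̄ = 376033.51 / 6738.10 = 55.81 mm
Ȳ = 230847.70 / 6738.10 = 34.26 mm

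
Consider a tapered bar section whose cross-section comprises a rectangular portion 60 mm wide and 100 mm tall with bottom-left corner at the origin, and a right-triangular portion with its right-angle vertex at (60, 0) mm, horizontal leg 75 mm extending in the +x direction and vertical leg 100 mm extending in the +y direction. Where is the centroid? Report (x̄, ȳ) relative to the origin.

x̄ = 51.15 mm, ȳ = 43.59 mm

rectangular portion: A = 60 × 100 = 6000.00, centroid at (30.00, 50.00).
triangular portion: A = ½·75·100 = 3750.00, centroid at (85.00, 33.33).
ΣA = 9750.00 mm², ΣAx̄ = 498750.00 mm³, ΣAȳ = 425000.00 mm³.
x̄ = 498750.00/9750.00 = 51.15 mm; ȳ = 425000.00/9750.00 = 43.59 mm.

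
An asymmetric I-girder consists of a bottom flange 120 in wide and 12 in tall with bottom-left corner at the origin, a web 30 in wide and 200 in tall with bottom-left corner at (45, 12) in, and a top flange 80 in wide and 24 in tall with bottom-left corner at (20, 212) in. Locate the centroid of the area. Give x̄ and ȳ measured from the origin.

x̄ = 60.00 in, ȳ = 118.67 in

bottom flange: A = 120 × 12 = 1440.00, centroid at (60.00, 6.00).
web: A = 30 × 200 = 6000.00, centroid at (60.00, 112.00).
top flange: A = 80 × 24 = 1920.00, centroid at (60.00, 224.00).
ΣA = 9360.00 in²
ΣAx̄ = (1440.00)(60.00) + (6000.00)(60.00) + (1920.00)(60.00) = 561600.00 in³
ΣAȳ = (1440.00)(6.00) + (6000.00)(112.00) + (1920.00)(224.00) = 1110720.00 in³
x̄ = 561600.00 / 9360.00 = 60.00 in
ȳ = 1110720.00 / 9360.00 = 118.67 in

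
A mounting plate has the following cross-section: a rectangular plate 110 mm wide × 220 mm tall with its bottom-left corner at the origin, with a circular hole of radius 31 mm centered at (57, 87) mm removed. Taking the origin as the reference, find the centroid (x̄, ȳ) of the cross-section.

Part | A | x̄ᵢ | ȳᵢ | A·x̄ᵢ | A·ȳᵢ
plate | 24200.00 | 55.00 | 110.00 | 1331000.00 | 2662000.00
hole | -3019.07 | 57.00 | 87.00 | -172087.02 | -262659.14
Σ | 21180.93 |  |  | 1158912.98 | 2399340.86
x̄ = 1158912.98 / 21180.93 = 54.71 mm
ȳ = 2399340.86 / 21180.93 = 113.28 mm

x̄ = 54.71 mm, ȳ = 113.28 mm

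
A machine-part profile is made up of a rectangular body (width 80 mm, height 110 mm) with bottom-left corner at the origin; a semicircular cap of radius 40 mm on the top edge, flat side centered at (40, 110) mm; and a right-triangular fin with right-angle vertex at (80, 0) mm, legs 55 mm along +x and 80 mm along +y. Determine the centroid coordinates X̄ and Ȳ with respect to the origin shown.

X̄ = 49.50 mm, Ȳ = 63.77 mm

rectangular body: A = 80 × 110 = 8800.00, centroid at (40.00, 55.00).
semicircular top: A = ½π·40² = 2513.27, centroid at (40.00, 126.98).
triangular fin: A = ½·55·80 = 2200.00, centroid at (98.33, 26.67).
ΣA = 13513.27 mm²
ΣAX̄ = (8800.00)(40.00) + (2513.27)(40.00) + (2200.00)(98.33) = 668864.30 mm³
ΣAȲ = (8800.00)(55.00) + (2513.27)(126.98) + (2200.00)(26.67) = 861793.49 mm³
X̄ = 668864.30 / 13513.27 = 49.50 mm
Ȳ = 861793.49 / 13513.27 = 63.77 mm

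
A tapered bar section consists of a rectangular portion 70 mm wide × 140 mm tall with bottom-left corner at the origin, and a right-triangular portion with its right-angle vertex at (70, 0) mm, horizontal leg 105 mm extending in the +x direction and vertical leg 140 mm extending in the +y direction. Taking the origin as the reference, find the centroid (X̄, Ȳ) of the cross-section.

X̄ = 65.00 mm, Ȳ = 60.00 mm

Part | A | x̄ᵢ | ȳᵢ | A·x̄ᵢ | A·ȳᵢ
rectangular portion | 9800.00 | 35.00 | 70.00 | 343000.00 | 686000.00
triangular portion | 7350.00 | 105.00 | 46.67 | 771750.00 | 343000.00
Σ | 17150.00 |  |  | 1114750.00 | 1029000.00
X̄ = 1114750.00 / 17150.00 = 65.00 mm
Ȳ = 1029000.00 / 17150.00 = 60.00 mm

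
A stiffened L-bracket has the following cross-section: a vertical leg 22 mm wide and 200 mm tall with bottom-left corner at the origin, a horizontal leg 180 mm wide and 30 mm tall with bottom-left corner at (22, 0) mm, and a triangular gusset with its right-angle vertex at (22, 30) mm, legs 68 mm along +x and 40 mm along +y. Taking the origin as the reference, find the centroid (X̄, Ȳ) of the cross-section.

X̄ = 63.97 mm, Ȳ = 51.97 mm

Part | A | x̄ᵢ | ȳᵢ | A·x̄ᵢ | A·ȳᵢ
vertical leg | 4400.00 | 11.00 | 100.00 | 48400.00 | 440000.00
horizontal leg | 5400.00 | 112.00 | 15.00 | 604800.00 | 81000.00
gusset | 1360.00 | 44.67 | 43.33 | 60746.67 | 58933.33
Σ | 11160.00 |  |  | 713946.67 | 579933.33
X̄ = 713946.67 / 11160.00 = 63.97 mm
Ȳ = 579933.33 / 11160.00 = 51.97 mm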